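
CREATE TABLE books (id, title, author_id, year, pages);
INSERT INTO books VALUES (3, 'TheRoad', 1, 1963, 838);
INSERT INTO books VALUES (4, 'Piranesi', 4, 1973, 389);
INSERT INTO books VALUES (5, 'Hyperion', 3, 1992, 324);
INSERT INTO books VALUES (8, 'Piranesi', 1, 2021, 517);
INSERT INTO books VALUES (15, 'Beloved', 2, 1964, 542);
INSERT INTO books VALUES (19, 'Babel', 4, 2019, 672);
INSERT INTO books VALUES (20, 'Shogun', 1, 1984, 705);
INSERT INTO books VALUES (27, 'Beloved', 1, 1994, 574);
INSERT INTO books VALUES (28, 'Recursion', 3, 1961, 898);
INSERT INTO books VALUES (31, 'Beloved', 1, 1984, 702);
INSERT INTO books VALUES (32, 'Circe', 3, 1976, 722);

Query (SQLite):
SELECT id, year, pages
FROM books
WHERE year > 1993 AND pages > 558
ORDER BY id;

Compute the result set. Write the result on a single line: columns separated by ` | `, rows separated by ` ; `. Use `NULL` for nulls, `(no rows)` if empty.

year > 1993: ids {8, 19, 27}
pages > 558: ids {3, 19, 20, 27, 28, 31, 32}
Combine with AND.

19 | 2019 | 672 ; 27 | 1994 | 574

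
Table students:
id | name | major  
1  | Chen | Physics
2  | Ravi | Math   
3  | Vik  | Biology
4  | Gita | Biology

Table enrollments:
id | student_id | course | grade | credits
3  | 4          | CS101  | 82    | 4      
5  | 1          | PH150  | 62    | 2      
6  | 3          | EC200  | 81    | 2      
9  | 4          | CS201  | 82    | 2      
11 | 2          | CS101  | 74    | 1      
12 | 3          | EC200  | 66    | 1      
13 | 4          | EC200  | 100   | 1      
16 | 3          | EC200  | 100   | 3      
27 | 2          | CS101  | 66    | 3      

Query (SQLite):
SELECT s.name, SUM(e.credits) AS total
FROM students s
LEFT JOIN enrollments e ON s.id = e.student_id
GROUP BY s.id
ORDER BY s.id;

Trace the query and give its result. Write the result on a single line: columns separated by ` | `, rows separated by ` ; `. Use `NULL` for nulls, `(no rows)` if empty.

Chen | 2 ; Ravi | 4 ; Vik | 6 ; Gita | 7

LEFT JOIN keeps every students row; unmatched ones get NULL for enrollments columns.
Group by students.id and compute SUM(e.credits). SUM over an all-NULL group is NULL.
  1: ids {5} → SUM(e.credits)=2
  2: ids {11, 27} → SUM(e.credits)=4
  3: ids {6, 12, 16} → SUM(e.credits)=6
  4: ids {3, 9, 13} → SUM(e.credits)=7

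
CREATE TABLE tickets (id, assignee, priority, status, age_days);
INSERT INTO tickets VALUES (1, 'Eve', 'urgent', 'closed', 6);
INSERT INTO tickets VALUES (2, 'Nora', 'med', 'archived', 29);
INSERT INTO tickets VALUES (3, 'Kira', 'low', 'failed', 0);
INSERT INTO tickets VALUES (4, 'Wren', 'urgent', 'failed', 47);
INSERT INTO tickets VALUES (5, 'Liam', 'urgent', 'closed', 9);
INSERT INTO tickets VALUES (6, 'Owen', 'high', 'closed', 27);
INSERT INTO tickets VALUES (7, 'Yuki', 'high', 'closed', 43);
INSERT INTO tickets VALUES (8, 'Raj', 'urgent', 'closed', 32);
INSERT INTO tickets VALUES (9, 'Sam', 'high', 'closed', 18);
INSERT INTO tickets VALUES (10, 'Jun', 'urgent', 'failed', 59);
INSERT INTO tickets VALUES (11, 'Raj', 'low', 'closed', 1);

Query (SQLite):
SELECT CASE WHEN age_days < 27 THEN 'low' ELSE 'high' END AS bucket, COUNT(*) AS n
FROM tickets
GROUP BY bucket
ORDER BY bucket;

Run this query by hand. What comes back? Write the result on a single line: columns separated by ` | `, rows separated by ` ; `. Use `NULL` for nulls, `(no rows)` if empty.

high | 6 ; low | 5

Bucket rows by age_days < 27 → 'low' else 'high'; count each bucket.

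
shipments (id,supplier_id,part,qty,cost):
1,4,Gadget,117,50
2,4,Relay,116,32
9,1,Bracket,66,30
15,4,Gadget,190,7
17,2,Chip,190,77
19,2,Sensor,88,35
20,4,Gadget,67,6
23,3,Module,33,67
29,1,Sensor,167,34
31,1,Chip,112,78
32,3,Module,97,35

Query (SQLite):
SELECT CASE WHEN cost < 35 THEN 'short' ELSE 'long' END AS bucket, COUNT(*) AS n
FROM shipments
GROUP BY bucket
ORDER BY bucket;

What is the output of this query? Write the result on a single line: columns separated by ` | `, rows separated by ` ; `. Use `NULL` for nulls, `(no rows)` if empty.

Bucket rows by cost < 35 → 'short' else 'long'; count each bucket.

long | 6 ; short | 5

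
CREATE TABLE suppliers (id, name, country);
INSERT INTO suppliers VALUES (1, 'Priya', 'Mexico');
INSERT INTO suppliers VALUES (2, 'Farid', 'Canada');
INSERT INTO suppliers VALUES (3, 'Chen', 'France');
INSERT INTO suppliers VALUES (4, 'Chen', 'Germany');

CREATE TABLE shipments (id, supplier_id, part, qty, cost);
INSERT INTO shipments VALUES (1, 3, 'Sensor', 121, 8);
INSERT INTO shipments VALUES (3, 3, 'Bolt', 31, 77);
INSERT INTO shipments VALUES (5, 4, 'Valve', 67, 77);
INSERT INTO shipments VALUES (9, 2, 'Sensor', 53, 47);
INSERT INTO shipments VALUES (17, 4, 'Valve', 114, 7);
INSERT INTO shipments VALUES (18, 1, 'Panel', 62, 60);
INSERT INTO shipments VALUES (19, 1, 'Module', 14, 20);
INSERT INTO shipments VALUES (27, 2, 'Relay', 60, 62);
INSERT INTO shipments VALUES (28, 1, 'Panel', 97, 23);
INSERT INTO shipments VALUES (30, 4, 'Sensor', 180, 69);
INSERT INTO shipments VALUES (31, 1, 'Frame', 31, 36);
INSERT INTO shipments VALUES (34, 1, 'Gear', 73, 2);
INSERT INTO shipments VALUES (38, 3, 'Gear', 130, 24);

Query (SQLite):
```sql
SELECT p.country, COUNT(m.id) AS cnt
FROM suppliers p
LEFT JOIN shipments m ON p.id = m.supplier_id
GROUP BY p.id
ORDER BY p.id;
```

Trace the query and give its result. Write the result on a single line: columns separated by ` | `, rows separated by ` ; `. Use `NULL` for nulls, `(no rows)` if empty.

LEFT JOIN keeps every suppliers row; unmatched ones get NULL for shipments columns.
Group by suppliers.id and compute COUNT(m.id). COUNT(col) of an all-NULL group is 0.
  1: ids {18, 19, 28, 31, 34} → COUNT(m.id)=5
  2: ids {9, 27} → COUNT(m.id)=2
  3: ids {1, 3, 38} → COUNT(m.id)=3
  4: ids {5, 17, 30} → COUNT(m.id)=3

Mexico | 5 ; Canada | 2 ; France | 3 ; Germany | 3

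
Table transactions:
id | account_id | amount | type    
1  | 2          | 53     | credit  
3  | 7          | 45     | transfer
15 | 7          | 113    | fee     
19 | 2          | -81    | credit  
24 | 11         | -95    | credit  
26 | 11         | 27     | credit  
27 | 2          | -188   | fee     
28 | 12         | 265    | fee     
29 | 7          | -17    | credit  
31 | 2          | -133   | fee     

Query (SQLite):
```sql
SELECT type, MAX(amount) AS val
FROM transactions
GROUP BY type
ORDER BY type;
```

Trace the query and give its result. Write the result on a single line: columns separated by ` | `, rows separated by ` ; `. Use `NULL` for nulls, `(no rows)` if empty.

credit | 53 ; fee | 265 ; transfer | 45

Partition transactions by type; compute MAX(amount) within each group.
  credit: ids {1, 19, 24, 26, 29} → MAX(amount)=53
  fee: ids {15, 27, 28, 31} → MAX(amount)=265
  transfer: ids {3} → MAX(amount)=45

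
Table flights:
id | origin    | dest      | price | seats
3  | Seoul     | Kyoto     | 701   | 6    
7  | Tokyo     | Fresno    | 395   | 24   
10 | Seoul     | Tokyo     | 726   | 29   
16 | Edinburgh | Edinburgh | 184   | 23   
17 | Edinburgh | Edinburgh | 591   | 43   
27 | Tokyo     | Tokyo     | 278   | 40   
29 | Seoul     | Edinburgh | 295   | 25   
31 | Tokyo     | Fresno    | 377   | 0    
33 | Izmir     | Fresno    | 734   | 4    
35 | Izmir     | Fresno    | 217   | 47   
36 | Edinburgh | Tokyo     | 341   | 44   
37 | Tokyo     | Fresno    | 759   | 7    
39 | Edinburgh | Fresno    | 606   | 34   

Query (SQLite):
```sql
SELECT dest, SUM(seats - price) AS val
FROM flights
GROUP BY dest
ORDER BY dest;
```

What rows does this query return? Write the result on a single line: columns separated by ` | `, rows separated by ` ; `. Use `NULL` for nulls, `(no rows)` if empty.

For each row compute seats - price.
Group by dest; take SUM of the expression per group.
  Edinburgh: ids {16, 17, 29} → SUM(seats - price)=-979
  Fresno: ids {7, 31, 33, 35, 37, 39} → SUM(seats - price)=-2972
  Kyoto: ids {3} → SUM(seats - price)=-695
  Tokyo: ids {10, 27, 36} → SUM(seats - price)=-1232

Edinburgh | -979 ; Fresno | -2972 ; Kyoto | -695 ; Tokyo | -1232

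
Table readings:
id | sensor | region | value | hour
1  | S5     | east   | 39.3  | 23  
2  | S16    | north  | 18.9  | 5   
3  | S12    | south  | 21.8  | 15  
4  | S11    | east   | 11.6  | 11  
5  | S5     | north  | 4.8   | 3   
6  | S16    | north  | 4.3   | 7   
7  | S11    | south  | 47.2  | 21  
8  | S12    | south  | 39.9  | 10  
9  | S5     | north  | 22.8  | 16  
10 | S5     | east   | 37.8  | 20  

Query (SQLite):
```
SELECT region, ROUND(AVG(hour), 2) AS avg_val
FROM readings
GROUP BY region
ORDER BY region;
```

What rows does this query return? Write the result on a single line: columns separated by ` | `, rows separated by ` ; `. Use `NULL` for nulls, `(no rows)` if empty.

east | 18 ; north | 7.75 ; south | 15.33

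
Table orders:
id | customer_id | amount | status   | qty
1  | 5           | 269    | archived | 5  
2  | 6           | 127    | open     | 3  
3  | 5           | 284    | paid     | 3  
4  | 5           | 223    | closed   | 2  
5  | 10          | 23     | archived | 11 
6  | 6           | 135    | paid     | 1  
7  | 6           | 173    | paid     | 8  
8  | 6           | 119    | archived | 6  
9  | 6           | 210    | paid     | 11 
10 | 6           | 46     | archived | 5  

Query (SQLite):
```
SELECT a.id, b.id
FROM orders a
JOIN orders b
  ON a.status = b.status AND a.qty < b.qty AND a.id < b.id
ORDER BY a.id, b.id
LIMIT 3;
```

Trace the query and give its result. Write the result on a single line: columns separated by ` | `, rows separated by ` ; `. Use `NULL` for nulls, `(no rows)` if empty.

Pairs (a,b) with same status, a.qty < b.qty, a.id < b.id.
status groups: archived:{1,5,8,10} closed:{4} open:{2} paid:{3,6,7,9}
Ordered by (a.id, b.id); first 3.

1 | 5 ; 1 | 8 ; 3 | 7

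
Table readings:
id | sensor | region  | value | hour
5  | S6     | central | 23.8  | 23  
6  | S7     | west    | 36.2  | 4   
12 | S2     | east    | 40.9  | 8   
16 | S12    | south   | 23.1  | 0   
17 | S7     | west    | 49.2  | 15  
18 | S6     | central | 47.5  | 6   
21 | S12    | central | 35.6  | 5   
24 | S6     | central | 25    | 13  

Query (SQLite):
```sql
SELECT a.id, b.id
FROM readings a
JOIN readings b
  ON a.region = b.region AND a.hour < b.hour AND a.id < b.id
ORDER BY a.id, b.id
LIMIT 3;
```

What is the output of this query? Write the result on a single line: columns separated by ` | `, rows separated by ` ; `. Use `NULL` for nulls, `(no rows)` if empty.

Pairs (a,b) with same region, a.hour < b.hour, a.id < b.id.
region groups: central:{5,18,21,24} east:{12} south:{16} west:{6,17}
Ordered by (a.id, b.id); first 3.

6 | 17 ; 18 | 24 ; 21 | 24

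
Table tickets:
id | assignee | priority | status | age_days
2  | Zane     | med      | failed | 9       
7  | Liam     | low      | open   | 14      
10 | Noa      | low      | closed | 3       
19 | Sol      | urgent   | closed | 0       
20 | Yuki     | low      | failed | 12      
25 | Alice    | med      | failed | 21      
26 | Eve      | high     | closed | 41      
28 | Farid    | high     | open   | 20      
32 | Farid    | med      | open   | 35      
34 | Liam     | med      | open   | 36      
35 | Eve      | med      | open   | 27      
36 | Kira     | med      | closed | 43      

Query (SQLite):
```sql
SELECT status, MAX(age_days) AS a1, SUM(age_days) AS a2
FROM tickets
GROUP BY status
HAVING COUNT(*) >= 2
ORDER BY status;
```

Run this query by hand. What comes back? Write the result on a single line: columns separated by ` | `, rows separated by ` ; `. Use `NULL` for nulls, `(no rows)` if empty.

closed | 43 | 87 ; failed | 21 | 42 ; open | 36 | 132

Group tickets by status.
Per group compute: MAX(age_days), SUM(age_days).
HAVING: drop groups with fewer than 2 rows.
  closed: ids {10, 19, 26, 36} → MAX(age_days)=43, SUM(age_days)=87
  failed: ids {2, 20, 25} → MAX(age_days)=21, SUM(age_days)=42
  open: ids {7, 28, 32, 34, 35} → MAX(age_days)=36, SUM(age_days)=132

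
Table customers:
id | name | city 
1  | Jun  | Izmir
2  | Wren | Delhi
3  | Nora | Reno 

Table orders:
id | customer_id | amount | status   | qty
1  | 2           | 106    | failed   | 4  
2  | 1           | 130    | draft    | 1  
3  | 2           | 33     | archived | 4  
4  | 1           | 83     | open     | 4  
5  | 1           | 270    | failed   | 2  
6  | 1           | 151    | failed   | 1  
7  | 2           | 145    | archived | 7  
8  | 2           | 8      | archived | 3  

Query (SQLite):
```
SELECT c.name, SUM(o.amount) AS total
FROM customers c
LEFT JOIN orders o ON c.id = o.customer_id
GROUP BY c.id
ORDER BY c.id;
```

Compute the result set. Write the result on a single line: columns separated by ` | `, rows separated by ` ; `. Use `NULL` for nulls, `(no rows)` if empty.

LEFT JOIN keeps every customers row; unmatched ones get NULL for orders columns.
Group by customers.id and compute SUM(o.amount). SUM over an all-NULL group is NULL.
  1: ids {2, 4, 5, 6} → SUM(o.amount)=634
  2: ids {1, 3, 7, 8} → SUM(o.amount)=292
  3: ids {—} → SUM(o.amount)=NULL

Jun | 634 ; Wren | 292 ; Nora | NULL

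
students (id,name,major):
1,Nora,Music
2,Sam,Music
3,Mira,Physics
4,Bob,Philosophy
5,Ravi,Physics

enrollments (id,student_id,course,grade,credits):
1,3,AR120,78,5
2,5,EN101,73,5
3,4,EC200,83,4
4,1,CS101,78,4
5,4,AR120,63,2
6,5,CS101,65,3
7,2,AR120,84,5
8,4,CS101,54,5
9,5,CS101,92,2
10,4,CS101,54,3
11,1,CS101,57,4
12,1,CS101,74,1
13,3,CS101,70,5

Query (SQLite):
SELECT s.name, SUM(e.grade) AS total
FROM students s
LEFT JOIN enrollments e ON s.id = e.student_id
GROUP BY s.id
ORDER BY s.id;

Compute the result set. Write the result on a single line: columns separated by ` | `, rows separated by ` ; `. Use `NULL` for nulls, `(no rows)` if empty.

LEFT JOIN keeps every students row; unmatched ones get NULL for enrollments columns.
Group by students.id and compute SUM(e.grade). SUM over an all-NULL group is NULL.
  1: ids {4, 11, 12} → SUM(e.grade)=209
  2: ids {7} → SUM(e.grade)=84
  3: ids {1, 13} → SUM(e.grade)=148
  4: ids {3, 5, 8, 10} → SUM(e.grade)=254
  5: ids {2, 6, 9} → SUM(e.grade)=230

Nora | 209 ; Sam | 84 ; Mira | 148 ; Bob | 254 ; Ravi | 230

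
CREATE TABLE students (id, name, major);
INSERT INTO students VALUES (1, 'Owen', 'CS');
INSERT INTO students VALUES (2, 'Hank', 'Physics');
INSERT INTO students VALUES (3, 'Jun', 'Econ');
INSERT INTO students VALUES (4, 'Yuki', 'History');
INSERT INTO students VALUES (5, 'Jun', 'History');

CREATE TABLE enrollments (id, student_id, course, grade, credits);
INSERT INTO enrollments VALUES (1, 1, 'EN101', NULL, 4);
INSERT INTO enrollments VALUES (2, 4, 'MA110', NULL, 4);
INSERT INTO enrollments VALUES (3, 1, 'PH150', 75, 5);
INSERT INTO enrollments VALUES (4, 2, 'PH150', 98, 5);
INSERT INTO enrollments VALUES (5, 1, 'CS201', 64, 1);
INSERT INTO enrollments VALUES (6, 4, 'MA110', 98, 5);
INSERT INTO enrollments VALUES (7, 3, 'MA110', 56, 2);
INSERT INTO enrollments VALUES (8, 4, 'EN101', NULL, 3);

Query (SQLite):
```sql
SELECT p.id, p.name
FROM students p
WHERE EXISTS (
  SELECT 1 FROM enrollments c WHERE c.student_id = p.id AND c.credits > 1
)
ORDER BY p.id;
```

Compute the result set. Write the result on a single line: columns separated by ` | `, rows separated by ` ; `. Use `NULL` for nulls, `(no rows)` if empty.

For each students row, check whether any enrollments with matching student_id has credits > 1.
Keep rows where that is true.

1 | Owen ; 2 | Hank ; 3 | Jun ; 4 | Yuki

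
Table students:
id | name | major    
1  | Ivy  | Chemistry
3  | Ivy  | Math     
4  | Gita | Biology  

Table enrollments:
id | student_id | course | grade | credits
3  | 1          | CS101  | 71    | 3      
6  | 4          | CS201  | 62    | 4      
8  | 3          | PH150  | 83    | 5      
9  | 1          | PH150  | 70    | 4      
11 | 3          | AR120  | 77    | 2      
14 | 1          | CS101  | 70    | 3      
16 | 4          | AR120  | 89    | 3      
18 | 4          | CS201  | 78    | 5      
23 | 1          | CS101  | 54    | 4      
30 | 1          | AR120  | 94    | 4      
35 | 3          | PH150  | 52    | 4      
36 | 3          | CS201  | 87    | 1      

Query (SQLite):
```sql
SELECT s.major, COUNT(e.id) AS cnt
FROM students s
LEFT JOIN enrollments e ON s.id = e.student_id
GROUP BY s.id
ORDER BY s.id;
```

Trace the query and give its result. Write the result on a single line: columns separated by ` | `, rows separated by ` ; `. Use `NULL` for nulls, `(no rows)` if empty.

LEFT JOIN keeps every students row; unmatched ones get NULL for enrollments columns.
Group by students.id and compute COUNT(e.id). COUNT(col) of an all-NULL group is 0.
  1: ids {3, 9, 14, 23, 30} → COUNT(e.id)=5
  3: ids {8, 11, 35, 36} → COUNT(e.id)=4
  4: ids {6, 16, 18} → COUNT(e.id)=3

Chemistry | 5 ; Math | 4 ; Biology | 3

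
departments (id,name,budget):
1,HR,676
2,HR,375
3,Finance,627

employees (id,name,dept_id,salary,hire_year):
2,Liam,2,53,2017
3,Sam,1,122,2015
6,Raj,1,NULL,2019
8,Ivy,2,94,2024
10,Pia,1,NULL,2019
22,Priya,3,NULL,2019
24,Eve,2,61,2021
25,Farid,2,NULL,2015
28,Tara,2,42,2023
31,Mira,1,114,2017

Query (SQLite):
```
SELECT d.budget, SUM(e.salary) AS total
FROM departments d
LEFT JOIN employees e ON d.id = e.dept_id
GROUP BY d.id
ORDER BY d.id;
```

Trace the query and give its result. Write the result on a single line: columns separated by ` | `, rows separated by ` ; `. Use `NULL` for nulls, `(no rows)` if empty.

676 | 236 ; 375 | 250 ; 627 | NULL

LEFT JOIN keeps every departments row; unmatched ones get NULL for employees columns.
Group by departments.id and compute SUM(e.salary). SUM over an all-NULL group is NULL.
  1: ids {3, 6, 10, 31} → SUM(e.salary)=236
  2: ids {2, 8, 24, 25, 28} → SUM(e.salary)=250
  3: ids {22} → SUM(e.salary)=NULL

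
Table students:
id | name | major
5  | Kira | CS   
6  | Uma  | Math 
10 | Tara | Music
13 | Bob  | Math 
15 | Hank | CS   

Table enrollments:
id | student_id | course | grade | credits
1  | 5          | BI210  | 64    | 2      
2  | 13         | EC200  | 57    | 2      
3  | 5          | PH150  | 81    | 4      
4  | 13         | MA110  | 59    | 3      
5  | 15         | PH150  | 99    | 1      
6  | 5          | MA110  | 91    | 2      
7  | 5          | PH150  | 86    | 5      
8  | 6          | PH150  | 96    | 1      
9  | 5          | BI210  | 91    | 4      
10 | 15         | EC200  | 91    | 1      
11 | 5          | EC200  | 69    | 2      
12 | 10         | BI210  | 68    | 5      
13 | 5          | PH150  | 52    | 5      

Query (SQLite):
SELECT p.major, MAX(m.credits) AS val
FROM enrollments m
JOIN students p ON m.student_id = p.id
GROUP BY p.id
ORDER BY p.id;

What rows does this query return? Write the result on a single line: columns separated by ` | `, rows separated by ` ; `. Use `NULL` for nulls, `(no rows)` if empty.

CS | 5 ; Math | 1 ; Music | 5 ; Math | 3 ; CS | 1

Join each enrollments row to its students via student_id.
Group joined rows by students.id; compute MAX(m.credits) per group.
  5: ids {1, 3, 6, 7, 9, 11, 13} → MAX(m.credits)=5
  6: ids {8} → MAX(m.credits)=1
  10: ids {12} → MAX(m.credits)=5
  13: ids {2, 4} → MAX(m.credits)=3
  15: ids {5, 10} → MAX(m.credits)=1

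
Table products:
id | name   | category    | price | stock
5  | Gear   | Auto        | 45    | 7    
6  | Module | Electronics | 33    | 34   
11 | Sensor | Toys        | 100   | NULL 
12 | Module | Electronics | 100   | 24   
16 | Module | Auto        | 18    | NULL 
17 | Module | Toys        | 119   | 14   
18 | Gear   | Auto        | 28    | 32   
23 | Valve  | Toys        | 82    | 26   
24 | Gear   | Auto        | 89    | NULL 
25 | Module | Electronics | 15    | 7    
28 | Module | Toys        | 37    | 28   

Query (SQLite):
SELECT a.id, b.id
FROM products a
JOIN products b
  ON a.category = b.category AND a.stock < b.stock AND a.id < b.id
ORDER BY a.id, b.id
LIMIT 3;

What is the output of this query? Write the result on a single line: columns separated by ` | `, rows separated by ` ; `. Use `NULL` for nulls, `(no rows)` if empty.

5 | 18 ; 17 | 23 ; 17 | 28

Pairs (a,b) with same category, a.stock < b.stock, a.id < b.id.
category groups: Auto:{5,16,18,24} Electronics:{6,12,25} Toys:{11,17,23,28}
Ordered by (a.id, b.id); first 3.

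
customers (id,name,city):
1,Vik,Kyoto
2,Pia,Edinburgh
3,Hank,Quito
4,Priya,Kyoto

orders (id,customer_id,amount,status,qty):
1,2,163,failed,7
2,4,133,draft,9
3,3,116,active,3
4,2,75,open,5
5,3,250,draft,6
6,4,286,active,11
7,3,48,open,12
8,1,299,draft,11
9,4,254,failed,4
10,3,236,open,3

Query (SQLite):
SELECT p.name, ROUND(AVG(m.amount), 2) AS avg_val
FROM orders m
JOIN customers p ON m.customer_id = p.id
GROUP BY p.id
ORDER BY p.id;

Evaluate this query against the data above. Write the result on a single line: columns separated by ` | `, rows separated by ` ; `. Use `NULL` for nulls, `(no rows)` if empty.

Join each orders row to its customers via customer_id.
Group joined rows by customers.id; compute ROUND(AVG(m.amount), 2) per group.
  1: ids {8} → ROUND(AVG(m.amount), 2)=299
  2: ids {1, 4} → ROUND(AVG(m.amount), 2)=119
  3: ids {3, 5, 7, 10} → ROUND(AVG(m.amount), 2)=162.5
  4: ids {2, 6, 9} → ROUND(AVG(m.amount), 2)=224.33

Vik | 299 ; Pia | 119 ; Hank | 162.5 ; Priya | 224.33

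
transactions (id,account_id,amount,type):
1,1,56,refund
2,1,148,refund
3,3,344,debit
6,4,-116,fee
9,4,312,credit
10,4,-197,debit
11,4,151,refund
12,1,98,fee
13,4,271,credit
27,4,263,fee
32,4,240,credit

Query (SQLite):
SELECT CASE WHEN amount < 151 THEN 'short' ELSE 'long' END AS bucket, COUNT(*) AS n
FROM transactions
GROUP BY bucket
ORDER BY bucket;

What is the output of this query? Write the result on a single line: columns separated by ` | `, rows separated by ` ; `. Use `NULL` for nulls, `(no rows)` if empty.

long | 6 ; short | 5

Bucket rows by amount < 151 → 'short' else 'long'; count each bucket.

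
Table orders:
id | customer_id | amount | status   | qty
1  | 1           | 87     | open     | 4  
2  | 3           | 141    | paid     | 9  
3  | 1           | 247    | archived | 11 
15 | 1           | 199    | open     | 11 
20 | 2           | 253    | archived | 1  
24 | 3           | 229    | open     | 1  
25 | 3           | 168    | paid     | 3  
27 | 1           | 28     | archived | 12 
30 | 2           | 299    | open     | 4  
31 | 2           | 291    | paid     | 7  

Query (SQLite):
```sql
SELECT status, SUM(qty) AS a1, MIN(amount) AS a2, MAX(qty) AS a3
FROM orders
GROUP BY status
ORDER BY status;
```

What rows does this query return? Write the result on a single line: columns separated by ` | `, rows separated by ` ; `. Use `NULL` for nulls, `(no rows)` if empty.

archived | 24 | 28 | 12 ; open | 20 | 87 | 11 ; paid | 19 | 141 | 9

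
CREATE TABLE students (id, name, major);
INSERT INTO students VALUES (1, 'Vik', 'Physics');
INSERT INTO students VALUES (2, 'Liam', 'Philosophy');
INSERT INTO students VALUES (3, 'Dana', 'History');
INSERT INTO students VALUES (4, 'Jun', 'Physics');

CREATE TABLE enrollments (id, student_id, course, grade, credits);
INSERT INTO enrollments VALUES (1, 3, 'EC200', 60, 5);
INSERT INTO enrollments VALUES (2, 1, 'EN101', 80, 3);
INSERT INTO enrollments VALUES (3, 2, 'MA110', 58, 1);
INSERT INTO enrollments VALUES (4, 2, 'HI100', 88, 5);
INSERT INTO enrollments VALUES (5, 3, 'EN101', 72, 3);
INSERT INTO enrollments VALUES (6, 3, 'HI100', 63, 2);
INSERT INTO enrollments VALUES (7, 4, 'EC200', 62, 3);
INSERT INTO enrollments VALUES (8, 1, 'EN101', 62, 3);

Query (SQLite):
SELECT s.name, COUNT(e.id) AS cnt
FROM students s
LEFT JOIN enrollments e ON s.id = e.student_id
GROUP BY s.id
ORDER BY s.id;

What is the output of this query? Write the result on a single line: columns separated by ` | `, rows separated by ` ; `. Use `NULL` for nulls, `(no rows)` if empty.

LEFT JOIN keeps every students row; unmatched ones get NULL for enrollments columns.
Group by students.id and compute COUNT(e.id). COUNT(col) of an all-NULL group is 0.
  1: ids {2, 8} → COUNT(e.id)=2
  2: ids {3, 4} → COUNT(e.id)=2
  3: ids {1, 5, 6} → COUNT(e.id)=3
  4: ids {7} → COUNT(e.id)=1

Vik | 2 ; Liam | 2 ; Dana | 3 ; Jun | 1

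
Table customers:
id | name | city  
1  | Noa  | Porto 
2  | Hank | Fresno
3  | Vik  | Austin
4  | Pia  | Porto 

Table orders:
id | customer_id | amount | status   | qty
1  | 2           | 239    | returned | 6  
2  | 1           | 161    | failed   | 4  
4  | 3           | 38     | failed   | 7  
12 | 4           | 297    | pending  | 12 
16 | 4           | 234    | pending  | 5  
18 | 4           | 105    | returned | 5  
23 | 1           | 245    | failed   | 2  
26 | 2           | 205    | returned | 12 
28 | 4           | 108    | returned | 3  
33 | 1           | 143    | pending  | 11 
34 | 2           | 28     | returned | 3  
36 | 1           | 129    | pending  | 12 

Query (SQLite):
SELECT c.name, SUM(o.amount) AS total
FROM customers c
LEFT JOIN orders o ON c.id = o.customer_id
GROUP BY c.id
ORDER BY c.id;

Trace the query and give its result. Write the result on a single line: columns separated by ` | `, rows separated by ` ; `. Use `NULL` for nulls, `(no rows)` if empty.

Noa | 678 ; Hank | 472 ; Vik | 38 ; Pia | 744

LEFT JOIN keeps every customers row; unmatched ones get NULL for orders columns.
Group by customers.id and compute SUM(o.amount). SUM over an all-NULL group is NULL.
  1: ids {2, 23, 33, 36} → SUM(o.amount)=678
  2: ids {1, 26, 34} → SUM(o.amount)=472
  3: ids {4} → SUM(o.amount)=38
  4: ids {12, 16, 18, 28} → SUM(o.amount)=744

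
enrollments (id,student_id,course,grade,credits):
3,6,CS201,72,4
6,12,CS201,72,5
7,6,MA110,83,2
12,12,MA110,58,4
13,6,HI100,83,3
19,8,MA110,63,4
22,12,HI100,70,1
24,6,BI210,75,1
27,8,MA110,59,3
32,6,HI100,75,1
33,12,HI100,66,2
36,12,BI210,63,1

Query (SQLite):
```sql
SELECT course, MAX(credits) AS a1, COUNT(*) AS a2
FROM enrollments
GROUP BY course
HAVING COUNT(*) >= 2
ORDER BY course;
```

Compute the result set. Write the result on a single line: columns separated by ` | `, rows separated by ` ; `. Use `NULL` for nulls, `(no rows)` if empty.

BI210 | 1 | 2 ; CS201 | 5 | 2 ; HI100 | 3 | 4 ; MA110 | 4 | 4

Group enrollments by course.
Per group compute: MAX(credits), COUNT(*).
HAVING: drop groups with fewer than 2 rows.
  BI210: ids {24, 36} → MAX(credits)=1, COUNT(*)=2
  CS201: ids {3, 6} → MAX(credits)=5, COUNT(*)=2
  HI100: ids {13, 22, 32, 33} → MAX(credits)=3, COUNT(*)=4
  MA110: ids {7, 12, 19, 27} → MAX(credits)=4, COUNT(*)=4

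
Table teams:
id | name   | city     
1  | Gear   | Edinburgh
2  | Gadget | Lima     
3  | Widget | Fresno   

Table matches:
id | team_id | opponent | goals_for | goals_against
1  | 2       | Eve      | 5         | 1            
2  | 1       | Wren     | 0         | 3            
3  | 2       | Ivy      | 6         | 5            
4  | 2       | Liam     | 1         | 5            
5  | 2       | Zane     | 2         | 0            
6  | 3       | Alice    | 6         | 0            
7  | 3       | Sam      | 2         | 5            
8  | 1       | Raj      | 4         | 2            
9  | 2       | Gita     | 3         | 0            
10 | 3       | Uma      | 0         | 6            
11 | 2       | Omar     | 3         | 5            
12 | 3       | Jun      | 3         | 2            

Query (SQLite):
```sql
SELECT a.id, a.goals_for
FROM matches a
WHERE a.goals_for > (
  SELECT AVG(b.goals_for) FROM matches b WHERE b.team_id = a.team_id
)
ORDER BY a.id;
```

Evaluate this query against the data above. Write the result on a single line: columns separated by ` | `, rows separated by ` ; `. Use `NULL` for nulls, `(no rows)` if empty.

1 | 5 ; 3 | 6 ; 6 | 6 ; 8 | 4 ; 12 | 3

For each matches row a, compute AVG(goals_for) over rows sharing a.team_id.
Keep row a if a.goals_for > that per-group AVG.
  team_id=1: AVG(goals_for) = 2.0
  team_id=2: AVG(goals_for) = 3.333333
  team_id=3: AVG(goals_for) = 2.75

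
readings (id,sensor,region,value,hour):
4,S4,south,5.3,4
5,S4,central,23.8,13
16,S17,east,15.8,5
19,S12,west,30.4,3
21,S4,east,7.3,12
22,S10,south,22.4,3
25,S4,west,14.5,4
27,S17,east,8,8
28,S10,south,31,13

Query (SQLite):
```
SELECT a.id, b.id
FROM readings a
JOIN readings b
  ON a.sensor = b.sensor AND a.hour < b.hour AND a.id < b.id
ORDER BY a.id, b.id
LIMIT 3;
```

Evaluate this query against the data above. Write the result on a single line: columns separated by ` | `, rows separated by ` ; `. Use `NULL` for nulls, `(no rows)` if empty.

4 | 5 ; 4 | 21 ; 16 | 27

Pairs (a,b) with same sensor, a.hour < b.hour, a.id < b.id.
sensor groups: S10:{22,28} S12:{19} S17:{16,27} S4:{4,5,21,25}
Ordered by (a.id, b.id); first 3.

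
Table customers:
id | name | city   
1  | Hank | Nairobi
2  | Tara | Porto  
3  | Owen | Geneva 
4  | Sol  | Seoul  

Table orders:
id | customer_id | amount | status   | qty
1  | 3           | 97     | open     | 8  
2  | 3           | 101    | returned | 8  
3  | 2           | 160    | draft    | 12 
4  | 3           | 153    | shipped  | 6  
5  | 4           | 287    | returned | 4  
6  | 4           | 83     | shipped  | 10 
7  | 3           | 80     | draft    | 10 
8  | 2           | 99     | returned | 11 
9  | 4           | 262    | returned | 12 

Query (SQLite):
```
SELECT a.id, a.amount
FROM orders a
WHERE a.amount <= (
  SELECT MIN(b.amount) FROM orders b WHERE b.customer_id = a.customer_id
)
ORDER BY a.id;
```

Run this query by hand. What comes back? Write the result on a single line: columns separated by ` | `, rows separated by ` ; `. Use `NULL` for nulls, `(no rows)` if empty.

6 | 83 ; 7 | 80 ; 8 | 99

For each orders row a, compute MIN(amount) over rows sharing a.customer_id.
Keep row a if a.amount <= that per-group MIN.
  customer_id=2: MIN(amount) = 99
  customer_id=3: MIN(amount) = 80
  customer_id=4: MIN(amount) = 83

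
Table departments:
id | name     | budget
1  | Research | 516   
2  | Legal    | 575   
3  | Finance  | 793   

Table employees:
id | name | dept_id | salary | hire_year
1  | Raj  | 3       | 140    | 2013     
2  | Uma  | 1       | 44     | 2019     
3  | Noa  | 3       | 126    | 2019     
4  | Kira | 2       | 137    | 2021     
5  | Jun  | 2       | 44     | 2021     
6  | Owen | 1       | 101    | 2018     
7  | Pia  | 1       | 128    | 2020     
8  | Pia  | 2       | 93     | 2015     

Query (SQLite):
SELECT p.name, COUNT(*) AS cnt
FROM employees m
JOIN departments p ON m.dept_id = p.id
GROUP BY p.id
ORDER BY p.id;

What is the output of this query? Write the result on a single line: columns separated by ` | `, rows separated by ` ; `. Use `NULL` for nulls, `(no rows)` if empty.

Join each employees row to its departments via dept_id.
Group joined rows by departments.id; compute COUNT(*) per group.
  1: ids {2, 6, 7} → COUNT(*)=3
  2: ids {4, 5, 8} → COUNT(*)=3
  3: ids {1, 3} → COUNT(*)=2

Research | 3 ; Legal | 3 ; Finance | 2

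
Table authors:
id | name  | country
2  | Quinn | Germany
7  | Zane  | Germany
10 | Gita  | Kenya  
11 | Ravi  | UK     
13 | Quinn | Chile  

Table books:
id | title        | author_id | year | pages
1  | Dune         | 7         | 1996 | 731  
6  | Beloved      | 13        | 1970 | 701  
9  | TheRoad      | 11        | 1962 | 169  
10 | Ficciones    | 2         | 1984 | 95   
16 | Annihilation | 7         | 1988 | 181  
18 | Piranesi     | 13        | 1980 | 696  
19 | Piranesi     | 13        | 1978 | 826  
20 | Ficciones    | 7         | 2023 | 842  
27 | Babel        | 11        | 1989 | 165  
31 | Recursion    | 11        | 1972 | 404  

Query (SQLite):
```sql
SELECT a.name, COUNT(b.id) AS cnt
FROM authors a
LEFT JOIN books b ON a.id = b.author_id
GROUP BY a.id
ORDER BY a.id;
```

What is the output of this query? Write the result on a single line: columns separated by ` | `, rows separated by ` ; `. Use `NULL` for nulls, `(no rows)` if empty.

Quinn | 1 ; Zane | 3 ; Gita | 0 ; Ravi | 3 ; Quinn | 3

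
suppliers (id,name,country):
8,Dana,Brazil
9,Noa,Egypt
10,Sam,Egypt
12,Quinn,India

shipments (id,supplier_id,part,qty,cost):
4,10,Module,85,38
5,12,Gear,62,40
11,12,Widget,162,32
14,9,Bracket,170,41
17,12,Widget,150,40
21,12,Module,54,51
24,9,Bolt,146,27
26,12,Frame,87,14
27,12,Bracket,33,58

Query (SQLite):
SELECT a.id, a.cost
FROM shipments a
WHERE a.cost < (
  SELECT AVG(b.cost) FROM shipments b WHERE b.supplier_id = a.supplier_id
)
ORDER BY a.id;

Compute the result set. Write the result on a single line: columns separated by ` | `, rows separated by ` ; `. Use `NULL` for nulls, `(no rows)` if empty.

11 | 32 ; 24 | 27 ; 26 | 14

For each shipments row a, compute AVG(cost) over rows sharing a.supplier_id.
Keep row a if a.cost < that per-group AVG.
  supplier_id=9: AVG(cost) = 34.0
  supplier_id=10: AVG(cost) = 38.0
  supplier_id=12: AVG(cost) = 39.166667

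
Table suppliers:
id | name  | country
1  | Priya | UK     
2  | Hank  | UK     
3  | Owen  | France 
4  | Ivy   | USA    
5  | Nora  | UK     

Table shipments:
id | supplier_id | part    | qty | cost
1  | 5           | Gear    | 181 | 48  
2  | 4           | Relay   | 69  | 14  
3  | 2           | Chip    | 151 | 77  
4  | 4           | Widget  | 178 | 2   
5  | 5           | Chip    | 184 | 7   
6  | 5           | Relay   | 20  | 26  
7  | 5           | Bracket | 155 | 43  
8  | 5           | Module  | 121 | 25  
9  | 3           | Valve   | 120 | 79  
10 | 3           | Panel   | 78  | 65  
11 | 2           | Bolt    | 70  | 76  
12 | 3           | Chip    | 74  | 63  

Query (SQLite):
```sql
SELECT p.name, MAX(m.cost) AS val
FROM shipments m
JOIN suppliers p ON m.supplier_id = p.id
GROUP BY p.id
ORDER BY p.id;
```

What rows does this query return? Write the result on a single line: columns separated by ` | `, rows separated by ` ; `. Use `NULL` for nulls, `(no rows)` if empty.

Hank | 77 ; Owen | 79 ; Ivy | 14 ; Nora | 48

Join each shipments row to its suppliers via supplier_id.
Group joined rows by suppliers.id; compute MAX(m.cost) per group.
  2: ids {3, 11} → MAX(m.cost)=77
  3: ids {9, 10, 12} → MAX(m.cost)=79
  4: ids {2, 4} → MAX(m.cost)=14
  5: ids {1, 5, 6, 7, 8} → MAX(m.cost)=48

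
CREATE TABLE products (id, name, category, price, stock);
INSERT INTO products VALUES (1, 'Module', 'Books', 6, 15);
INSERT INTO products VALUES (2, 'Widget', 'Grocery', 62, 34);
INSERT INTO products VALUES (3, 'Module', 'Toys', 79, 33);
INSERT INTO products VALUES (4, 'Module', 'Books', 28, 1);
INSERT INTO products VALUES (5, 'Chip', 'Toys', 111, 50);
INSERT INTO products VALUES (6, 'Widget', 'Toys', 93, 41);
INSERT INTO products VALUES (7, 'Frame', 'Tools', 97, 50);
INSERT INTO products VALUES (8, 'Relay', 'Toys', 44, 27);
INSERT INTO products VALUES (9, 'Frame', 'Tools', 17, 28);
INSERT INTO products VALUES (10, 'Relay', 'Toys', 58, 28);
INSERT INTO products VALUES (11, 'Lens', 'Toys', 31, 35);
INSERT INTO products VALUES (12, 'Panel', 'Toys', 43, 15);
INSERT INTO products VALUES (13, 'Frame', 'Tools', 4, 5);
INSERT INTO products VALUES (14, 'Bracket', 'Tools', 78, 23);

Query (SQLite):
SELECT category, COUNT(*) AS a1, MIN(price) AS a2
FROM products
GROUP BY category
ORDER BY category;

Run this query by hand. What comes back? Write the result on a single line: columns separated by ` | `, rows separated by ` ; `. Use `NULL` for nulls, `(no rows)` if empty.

Books | 2 | 6 ; Grocery | 1 | 62 ; Tools | 4 | 4 ; Toys | 7 | 31

Group products by category.
Per group compute: COUNT(*), MIN(price).
  Books: ids {1, 4} → COUNT(*)=2, MIN(price)=6
  Grocery: ids {2} → COUNT(*)=1, MIN(price)=62
  Tools: ids {7, 9, 13, 14} → COUNT(*)=4, MIN(price)=4
  Toys: ids {3, 5, 6, 8, 10, 11, 12} → COUNT(*)=7, MIN(price)=31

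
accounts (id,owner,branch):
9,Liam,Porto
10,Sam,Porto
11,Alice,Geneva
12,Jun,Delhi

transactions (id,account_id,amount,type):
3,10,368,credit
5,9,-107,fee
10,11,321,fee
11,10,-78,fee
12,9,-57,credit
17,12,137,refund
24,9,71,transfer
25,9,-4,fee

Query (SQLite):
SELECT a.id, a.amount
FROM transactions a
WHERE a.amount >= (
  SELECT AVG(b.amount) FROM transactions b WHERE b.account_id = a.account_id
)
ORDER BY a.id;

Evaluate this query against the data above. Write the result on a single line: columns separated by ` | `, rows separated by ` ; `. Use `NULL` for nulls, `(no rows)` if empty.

3 | 368 ; 10 | 321 ; 17 | 137 ; 24 | 71 ; 25 | -4

For each transactions row a, compute AVG(amount) over rows sharing a.account_id.
Keep row a if a.amount >= that per-group AVG.
  account_id=9: AVG(amount) = -24.25
  account_id=10: AVG(amount) = 145.0
  account_id=11: AVG(amount) = 321.0
  account_id=12: AVG(amount) = 137.0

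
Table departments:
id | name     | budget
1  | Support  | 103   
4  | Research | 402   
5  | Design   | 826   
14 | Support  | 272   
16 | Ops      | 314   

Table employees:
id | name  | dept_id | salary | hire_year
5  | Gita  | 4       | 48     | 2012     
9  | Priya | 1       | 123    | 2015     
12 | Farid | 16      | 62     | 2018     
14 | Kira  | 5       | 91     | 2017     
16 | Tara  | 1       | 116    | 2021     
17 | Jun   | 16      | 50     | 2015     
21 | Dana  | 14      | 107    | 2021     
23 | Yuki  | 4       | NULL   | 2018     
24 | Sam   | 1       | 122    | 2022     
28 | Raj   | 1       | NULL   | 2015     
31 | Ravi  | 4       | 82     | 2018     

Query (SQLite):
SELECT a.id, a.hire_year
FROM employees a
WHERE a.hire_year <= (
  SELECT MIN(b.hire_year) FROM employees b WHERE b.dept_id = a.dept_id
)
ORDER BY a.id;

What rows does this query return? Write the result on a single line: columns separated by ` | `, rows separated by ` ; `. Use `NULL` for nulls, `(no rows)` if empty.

For each employees row a, compute MIN(hire_year) over rows sharing a.dept_id.
Keep row a if a.hire_year <= that per-group MIN.
  dept_id=1: MIN(hire_year) = 2015
  dept_id=4: MIN(hire_year) = 2012
  dept_id=5: MIN(hire_year) = 2017
  dept_id=14: MIN(hire_year) = 2021
  dept_id=16: MIN(hire_year) = 2015

5 | 2012 ; 9 | 2015 ; 14 | 2017 ; 17 | 2015 ; 21 | 2021 ; 28 | 2015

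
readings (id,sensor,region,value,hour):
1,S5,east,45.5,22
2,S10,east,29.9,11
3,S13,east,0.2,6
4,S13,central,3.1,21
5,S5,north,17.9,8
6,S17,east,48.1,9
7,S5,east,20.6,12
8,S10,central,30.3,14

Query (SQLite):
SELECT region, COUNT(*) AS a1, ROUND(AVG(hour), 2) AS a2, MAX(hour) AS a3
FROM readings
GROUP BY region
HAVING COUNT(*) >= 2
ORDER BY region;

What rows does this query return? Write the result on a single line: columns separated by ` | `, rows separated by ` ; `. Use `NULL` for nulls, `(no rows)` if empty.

Group readings by region.
Per group compute: COUNT(*), ROUND(AVG(hour), 2), MAX(hour).
HAVING: drop groups with fewer than 2 rows.
  central: ids {4, 8} → COUNT(*)=2, ROUND(AVG(hour), 2)=17.5, MAX(hour)=21
  east: ids {1, 2, 3, 6, 7} → COUNT(*)=5, ROUND(AVG(hour), 2)=12, MAX(hour)=22
  north: ids {5} → COUNT(*)=1, ROUND(AVG(hour), 2)=8, MAX(hour)=8

central | 2 | 17.5 | 21 ; east | 5 | 12 | 22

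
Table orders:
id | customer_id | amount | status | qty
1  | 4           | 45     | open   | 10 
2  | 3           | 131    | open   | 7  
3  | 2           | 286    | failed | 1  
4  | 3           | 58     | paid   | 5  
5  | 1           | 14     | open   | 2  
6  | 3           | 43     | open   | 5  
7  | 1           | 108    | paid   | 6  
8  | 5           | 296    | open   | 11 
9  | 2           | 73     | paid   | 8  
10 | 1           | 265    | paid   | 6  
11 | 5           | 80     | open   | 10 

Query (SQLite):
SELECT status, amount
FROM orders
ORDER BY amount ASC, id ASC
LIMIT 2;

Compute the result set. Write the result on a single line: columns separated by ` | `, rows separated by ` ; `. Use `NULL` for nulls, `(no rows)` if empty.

open | 14 ; open | 43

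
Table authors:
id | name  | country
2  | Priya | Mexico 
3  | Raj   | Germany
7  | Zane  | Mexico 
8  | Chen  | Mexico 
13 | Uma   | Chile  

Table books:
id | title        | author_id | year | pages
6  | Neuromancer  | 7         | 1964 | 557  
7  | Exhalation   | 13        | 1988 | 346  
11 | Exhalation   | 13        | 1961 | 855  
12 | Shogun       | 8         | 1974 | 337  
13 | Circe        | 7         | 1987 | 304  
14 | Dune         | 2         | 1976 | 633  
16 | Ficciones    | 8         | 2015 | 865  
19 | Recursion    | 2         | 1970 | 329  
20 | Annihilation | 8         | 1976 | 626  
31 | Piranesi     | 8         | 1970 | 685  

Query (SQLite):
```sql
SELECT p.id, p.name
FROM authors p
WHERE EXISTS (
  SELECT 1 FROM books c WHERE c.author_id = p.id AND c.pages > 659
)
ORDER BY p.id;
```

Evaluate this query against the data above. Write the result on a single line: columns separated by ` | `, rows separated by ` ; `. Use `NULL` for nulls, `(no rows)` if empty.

8 | Chen ; 13 | Uma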